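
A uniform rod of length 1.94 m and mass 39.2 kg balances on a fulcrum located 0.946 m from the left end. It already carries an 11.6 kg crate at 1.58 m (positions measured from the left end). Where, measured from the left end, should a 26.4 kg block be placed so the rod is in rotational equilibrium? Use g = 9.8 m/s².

Choose the fulcrum (at 0.946 m from the left end) as the axis so the support reaction has zero arm there.
Beam weight: 39.2 × 9.8 = 384.2 N down at 0.97 m → arm 0.024 m, τ = 384.2 × 0.024 = 9.221 N·m clockwise.
Crate: 11.6 × 9.8 = 113.7 N down at 1.58 m → arm 0.634 m, τ = 113.7 × 0.634 = 72.09 N·m clockwise.
Net moment of existing loads = 81.31 N·m clockwise.
The block weighs 26.4 × 9.8 = 258.7 N and must supply an equal counterclockwise moment, so its lever arm about the fulcrum is 81.31 / 258.7 = 0.314 m.
That puts it at 0.946 − 0.314 = 0.632 m from the left end.

x ≈ 0.632 m from the left end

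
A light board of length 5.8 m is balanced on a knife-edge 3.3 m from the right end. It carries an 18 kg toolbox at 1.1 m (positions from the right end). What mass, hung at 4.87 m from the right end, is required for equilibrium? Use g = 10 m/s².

Taking torques about the knife-edge (at 3.3 m from the right end):
Toolbox: 18 × 10 = 180 N down at 1.1 m → arm 2.2 m, τ = 180 × 2.2 = 396 N·m clockwise.
Net moment of known loads = 396 N·m clockwise.
An unknown mass m at 4.87 m has arm 1.57 m; its moment is m·g·1.57 counterclockwise.
Στ = 0 ⇒ m × 10 × 1.57 = 396 ⇒ m = 396 / (10 × 1.57) = 25.2 kg.

m ≈ 25.2 kg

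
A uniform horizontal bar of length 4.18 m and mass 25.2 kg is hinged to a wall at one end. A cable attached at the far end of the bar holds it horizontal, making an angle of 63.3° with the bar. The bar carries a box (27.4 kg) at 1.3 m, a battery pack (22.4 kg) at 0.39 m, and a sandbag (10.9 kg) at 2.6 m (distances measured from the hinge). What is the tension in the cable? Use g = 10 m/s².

T ≈ 336 N

About the hinge:
Beam weight: 25.2 × 10 = 252 N down at 2.09 m → arm 2.09 m, τ = 252 × 2.09 = 526.7 N·m clockwise.
Box: 27.4 × 10 = 274 N down at 1.3 m → arm 1.3 m, τ = 274 × 1.3 = 356.2 N·m clockwise.
Battery pack: 22.4 × 10 = 224 N down at 0.39 m → arm 0.39 m, τ = 224 × 0.39 = 87.36 N·m clockwise.
Sandbag: 10.9 × 10 = 109 N down at 2.6 m → arm 2.6 m, τ = 109 × 2.6 = 283.4 N·m clockwise.
Total clockwise load moment = 1254 N·m.
The cable tension T acts at 4.18 m; only its component perpendicular to the bar, T sinθ, produces torque. sin 63.3° = 0.8934.
Balancing moments: T × 4.18 × 0.8934 = 1254, giving T = 1254 / 3.734 = 336 N.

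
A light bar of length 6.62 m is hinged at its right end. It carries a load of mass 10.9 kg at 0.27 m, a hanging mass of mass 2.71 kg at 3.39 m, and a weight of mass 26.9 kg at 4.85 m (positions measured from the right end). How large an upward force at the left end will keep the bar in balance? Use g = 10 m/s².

F ≈ 215 N

Taking torques about the right end:
Load: 10.9 × 10 = 109 N down at 0.27 m → arm 0.27 m, τ = 109 × 0.27 = 29.43 N·m counterclockwise.
Hanging mass: 2.71 × 10 = 27.1 N down at 3.39 m → arm 3.39 m, τ = 27.1 × 3.39 = 91.87 N·m counterclockwise.
Weight: 26.9 × 10 = 269 N down at 4.85 m → arm 4.85 m, τ = 269 × 4.85 = 1305 N·m counterclockwise.
Net moment of the loads = 1426 N·m counterclockwise.
The upward force F acts at the left end, arm 6.62 m, giving F × 6.62 clockwise.
Στ = 0 ⇒ F × 6.62 = 1426 ⇒ F = 1426 / 6.62 = 215 N.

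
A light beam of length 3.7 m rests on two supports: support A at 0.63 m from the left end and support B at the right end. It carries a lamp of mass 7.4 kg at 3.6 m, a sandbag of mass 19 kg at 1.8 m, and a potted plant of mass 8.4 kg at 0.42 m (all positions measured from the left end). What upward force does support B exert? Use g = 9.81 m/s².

R_B ≈ 136 N

Choose support A as the axis so its reaction then has zero moment arm.
Lamp: 7.4 × 9.81 = 72.59 N down at 3.6 m → arm 2.97 m, τ = 72.59 × 2.97 = 215.6 N·m clockwise.
Sandbag: 19 × 9.81 = 186.4 N down at 1.8 m → arm 1.17 m, τ = 186.4 × 1.17 = 218.1 N·m clockwise.
Potted plant: 8.4 × 9.81 = 82.4 N down at 0.42 m → arm 0.21 m, τ = 82.4 × 0.21 = 17.3 N·m counterclockwise.
Net load moment about support A = 416.4 N·m clockwise.
Reaction R at support B is upward at 3.7 m, arm 3.07 m → moment R × 3.07 counterclockwise.
For rotational equilibrium, R × 3.07 = 416.4, so R = 136 N.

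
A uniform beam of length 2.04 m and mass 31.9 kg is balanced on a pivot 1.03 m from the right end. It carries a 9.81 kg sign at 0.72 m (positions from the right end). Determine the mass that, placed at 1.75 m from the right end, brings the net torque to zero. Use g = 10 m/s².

m ≈ 4.67 kg

Take moments about the pivot (at 1.03 m from the right end).
Beam weight: 31.9 × 10 = 319 N down at 1.02 m → arm 0.01 m, τ = 319 × 0.01 = 3.19 N·m clockwise.
Sign: 9.81 × 10 = 98.1 N down at 0.72 m → arm 0.31 m, τ = 98.1 × 0.31 = 30.41 N·m clockwise.
Net moment of known loads = 33.6 N·m clockwise.
An unknown mass m at 1.75 m has arm 0.72 m; its moment is m·g·0.72 counterclockwise.
Balancing moments: m × 10 × 0.72 = 33.6, giving m = 33.6 / (10 × 0.72) = 4.67 kg.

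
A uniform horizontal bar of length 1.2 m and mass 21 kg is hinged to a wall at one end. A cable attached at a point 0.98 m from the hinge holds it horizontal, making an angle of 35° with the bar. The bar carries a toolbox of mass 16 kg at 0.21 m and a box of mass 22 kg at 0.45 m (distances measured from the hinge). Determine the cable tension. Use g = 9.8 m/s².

Sum moments about the hinge (the unknown hinge reaction has zero arm there).
Beam weight: 21 × 9.8 = 205.8 N down at 0.6 m → arm 0.6 m, τ = 205.8 × 0.6 = 123.5 N·m clockwise.
Toolbox: 16 × 9.8 = 156.8 N down at 0.21 m → arm 0.21 m, τ = 156.8 × 0.21 = 32.93 N·m clockwise.
Box: 22 × 9.8 = 215.6 N down at 0.45 m → arm 0.45 m, τ = 215.6 × 0.45 = 97.02 N·m clockwise.
Total clockwise load moment = 253.4 N·m.
The cable tension T acts at 0.98 m; only its component perpendicular to the bar, T sinθ, produces torque. sin 35° = 0.5736.
Στ = 0 ⇒ T × 0.98 × 0.5736 = 253.4 ⇒ T = 253.4 / 0.5621 = 451 N.

T ≈ 451 N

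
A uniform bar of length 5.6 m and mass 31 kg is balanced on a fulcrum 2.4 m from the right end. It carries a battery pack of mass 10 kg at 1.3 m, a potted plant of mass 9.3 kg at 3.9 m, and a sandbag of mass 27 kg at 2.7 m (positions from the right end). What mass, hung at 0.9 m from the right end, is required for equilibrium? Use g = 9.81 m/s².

Taking torques about the fulcrum (at 2.4 m from the right end):
Beam weight: 31 × 9.81 = 304.1 N down at 2.8 m → arm 0.4 m, τ = 304.1 × 0.4 = 121.6 N·m counterclockwise.
Battery pack: 10 × 9.81 = 98.1 N down at 1.3 m → arm 1.1 m, τ = 98.1 × 1.1 = 107.9 N·m clockwise.
Potted plant: 9.3 × 9.81 = 91.23 N down at 3.9 m → arm 1.5 m, τ = 91.23 × 1.5 = 136.8 N·m counterclockwise.
Sandbag: 27 × 9.81 = 264.9 N down at 2.7 m → arm 0.3 m, τ = 264.9 × 0.3 = 79.47 N·m counterclockwise.
Net moment of known loads = 230 N·m counterclockwise.
An unknown mass m at 0.9 m has arm 1.5 m; its moment is m·g·1.5 clockwise.
Setting net torque to zero: m × 9.81 × 1.5 = 230 → m = 230 / (9.81 × 1.5) = 15.6 kg.

m ≈ 15.6 kg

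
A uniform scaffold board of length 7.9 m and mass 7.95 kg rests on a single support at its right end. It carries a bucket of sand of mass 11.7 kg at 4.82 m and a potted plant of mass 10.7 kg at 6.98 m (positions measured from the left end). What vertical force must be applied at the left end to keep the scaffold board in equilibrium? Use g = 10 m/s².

F ≈ 97.8 N

About the right end:
Beam weight: 7.95 × 10 = 79.5 N down at 3.95 m → arm 3.95 m, τ = 79.5 × 3.95 = 314 N·m counterclockwise.
Bucket of sand: 11.7 × 10 = 117 N down at 4.82 m → arm 3.08 m, τ = 117 × 3.08 = 360.4 N·m counterclockwise.
Potted plant: 10.7 × 10 = 107 N down at 6.98 m → arm 0.92 m, τ = 107 × 0.92 = 98.44 N·m counterclockwise.
Net moment of the loads = 772.8 N·m counterclockwise.
The upward force F acts at the left end, arm 7.9 m, giving F × 7.9 clockwise.
Balancing moments: F × 7.9 = 772.8, giving F = 772.8 / 7.9 = 97.8 N.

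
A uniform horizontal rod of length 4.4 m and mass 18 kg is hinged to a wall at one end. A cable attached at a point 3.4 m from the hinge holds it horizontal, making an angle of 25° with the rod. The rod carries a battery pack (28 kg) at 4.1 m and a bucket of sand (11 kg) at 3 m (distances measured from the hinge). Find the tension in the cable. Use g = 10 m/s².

T ≈ 1300 N

Sum moments about the hinge (the unknown hinge reaction has zero arm there).
Beam weight: 18 × 10 = 180 N down at 2.2 m → arm 2.2 m, τ = 180 × 2.2 = 396 N·m clockwise.
Battery pack: 28 × 10 = 280 N down at 4.1 m → arm 4.1 m, τ = 280 × 4.1 = 1148 N·m clockwise.
Bucket of sand: 11 × 10 = 110 N down at 3 m → arm 3 m, τ = 110 × 3 = 330 N·m clockwise.
Total clockwise load moment = 1874 N·m.
The cable tension T acts at 3.4 m; only its component perpendicular to the rod, T sinθ, produces torque. sin 25° = 0.4226.
For rotational equilibrium, T × 3.4 × 0.4226 = 1874, so T = 1874 / 1.437 = 1300 N.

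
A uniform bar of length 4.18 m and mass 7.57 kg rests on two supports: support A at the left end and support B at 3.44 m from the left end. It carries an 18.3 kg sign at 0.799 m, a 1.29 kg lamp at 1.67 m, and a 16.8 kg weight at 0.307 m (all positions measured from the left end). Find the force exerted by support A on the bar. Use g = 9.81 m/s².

R_A ≈ 324 N

Choose support B as the axis so its reaction then has zero moment arm.
Beam weight: 7.57 × 9.81 = 74.26 N down at 2.09 m → arm 1.35 m, τ = 74.26 × 1.35 = 100.3 N·m counterclockwise.
Sign: 18.3 × 9.81 = 179.5 N down at 0.799 m → arm 2.641 m, τ = 179.5 × 2.641 = 474.1 N·m counterclockwise.
Lamp: 1.29 × 9.81 = 12.65 N down at 1.67 m → arm 1.77 m, τ = 12.65 × 1.77 = 22.39 N·m counterclockwise.
Weight: 16.8 × 9.81 = 164.8 N down at 0.307 m → arm 3.133 m, τ = 164.8 × 3.133 = 516.3 N·m counterclockwise.
Net load moment about support B = 1113 N·m counterclockwise.
Reaction R at support A is upward at 0 m, arm 3.44 m → moment R × 3.44 clockwise.
Setting net torque to zero: R × 3.44 = 1113 → R = 324 N.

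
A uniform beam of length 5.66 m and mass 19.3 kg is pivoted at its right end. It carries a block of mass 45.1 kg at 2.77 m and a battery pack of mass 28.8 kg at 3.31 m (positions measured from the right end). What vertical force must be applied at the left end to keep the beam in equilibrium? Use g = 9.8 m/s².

Choose the right end as the axis so the unknown pivot reaction has zero arm there.
Beam weight: 19.3 × 9.8 = 189.1 N down at 2.83 m → arm 2.83 m, τ = 189.1 × 2.83 = 535.2 N·m counterclockwise.
Block: 45.1 × 9.8 = 442 N down at 2.77 m → arm 2.77 m, τ = 442 × 2.77 = 1224 N·m counterclockwise.
Battery pack: 28.8 × 9.8 = 282.2 N down at 3.31 m → arm 3.31 m, τ = 282.2 × 3.31 = 934.1 N·m counterclockwise.
Net moment of the loads = 2693 N·m counterclockwise.
The upward force F acts at the left end, arm 5.66 m, giving F × 5.66 clockwise.
Balancing moments: F × 5.66 = 2693, giving F = 2693 / 5.66 = 476 N.

F ≈ 476 N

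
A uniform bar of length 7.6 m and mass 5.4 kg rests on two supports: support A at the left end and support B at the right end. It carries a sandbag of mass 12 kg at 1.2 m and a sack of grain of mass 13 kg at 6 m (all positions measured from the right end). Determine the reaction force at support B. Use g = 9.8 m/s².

R_B ≈ 152 N

About support A:
Beam weight: 5.4 × 9.8 = 52.92 N down at 3.8 m → arm 3.8 m, τ = 52.92 × 3.8 = 201.1 N·m clockwise.
Sandbag: 12 × 9.8 = 117.6 N down at 1.2 m → arm 6.4 m, τ = 117.6 × 6.4 = 752.6 N·m clockwise.
Sack of grain: 13 × 9.8 = 127.4 N down at 6 m → arm 1.6 m, τ = 127.4 × 1.6 = 203.8 N·m clockwise.
Net load moment about support A = 1158 N·m clockwise.
Reaction R at support B is upward at 0 m, arm 7.6 m → moment R × 7.6 counterclockwise.
For rotational equilibrium, R × 7.6 = 1158, so R = 152 N.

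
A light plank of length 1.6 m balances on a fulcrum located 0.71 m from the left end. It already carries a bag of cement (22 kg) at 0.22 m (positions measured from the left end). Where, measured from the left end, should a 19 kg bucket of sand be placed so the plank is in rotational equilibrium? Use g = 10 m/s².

x ≈ 1.28 m from the left end

Take moments about the fulcrum (at 0.71 m from the left end).
Bag of cement: 22 × 10 = 220 N down at 0.22 m → arm 0.49 m, τ = 220 × 0.49 = 107.8 N·m counterclockwise.
Net moment of existing loads = 107.8 N·m counterclockwise.
The bucket of sand weighs 19 × 10 = 190 N and must supply an equal clockwise moment, so its lever arm about the fulcrum is 107.8 / 190 = 0.567 m.
That puts it at 0.71 + 0.567 = 1.28 m from the left end.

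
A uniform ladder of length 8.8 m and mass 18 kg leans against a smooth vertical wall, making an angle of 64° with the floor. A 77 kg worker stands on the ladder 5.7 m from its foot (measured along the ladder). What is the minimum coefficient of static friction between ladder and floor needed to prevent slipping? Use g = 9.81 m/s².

μ_min ≈ 0.302

Take moments about the foot of the ladder.
Ladder weight 18×9.81 = 176.6 N acts at 4.4 m along the ladder; its horizontal arm is 4.4·cos64° = 1.929 m → τ = 340.7 N·m clockwise.
Worker: 77×9.81 = 755.4 N at 5.7 m → arm 2.499 m → τ = 1888 N·m clockwise.
Wall normal N acts horizontally at the top; its moment arm is the height L sinθ = 8.8·sin64° = 7.909 m, counterclockwise.
Setting net torque to zero: N × 7.909 = 2229 → N = 281.8 N.
ΣFx = 0 ⇒ f = N_wall = 281.8 N. ΣFy = 0 ⇒ N_floor = 932 N.
μ_min = f / N_floor = 281.8 / 932 = 0.302.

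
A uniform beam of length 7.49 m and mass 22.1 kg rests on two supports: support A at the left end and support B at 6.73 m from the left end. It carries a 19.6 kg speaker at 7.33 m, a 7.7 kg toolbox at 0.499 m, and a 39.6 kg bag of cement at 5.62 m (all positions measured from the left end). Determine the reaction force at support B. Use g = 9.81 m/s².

Take moments about support A.
Beam weight: 22.1 × 9.81 = 216.8 N down at 3.745 m → arm 3.745 m, τ = 216.8 × 3.745 = 811.9 N·m clockwise.
Speaker: 19.6 × 9.81 = 192.3 N down at 7.33 m → arm 7.33 m, τ = 192.3 × 7.33 = 1410 N·m clockwise.
Toolbox: 7.7 × 9.81 = 75.54 N down at 0.499 m → arm 0.499 m, τ = 75.54 × 0.499 = 37.69 N·m clockwise.
Bag of cement: 39.6 × 9.81 = 388.5 N down at 5.62 m → arm 5.62 m, τ = 388.5 × 5.62 = 2183 N·m clockwise.
Net load moment about support A = 4443 N·m clockwise.
Reaction R at support B is upward at 6.73 m, arm 6.73 m → moment R × 6.73 counterclockwise.
Στ = 0 ⇒ R × 6.73 = 4443 ⇒ R = 660 N.

R_B ≈ 660 N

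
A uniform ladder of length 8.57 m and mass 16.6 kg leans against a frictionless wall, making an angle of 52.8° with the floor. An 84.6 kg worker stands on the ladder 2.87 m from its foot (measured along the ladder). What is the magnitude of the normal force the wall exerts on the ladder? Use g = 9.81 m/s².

Take moments about the foot of the ladder.
Ladder weight 16.6×9.81 = 162.8 N acts at 4.285 m along the ladder; its horizontal arm is 4.285·cos52.8° = 2.591 m → τ = 421.8 N·m clockwise.
Worker: 84.6×9.81 = 829.9 N at 2.87 m → arm 1.735 m → τ = 1440 N·m clockwise.
Wall normal N acts horizontally at the top; its moment arm is the height L sinθ = 8.57·sin52.8° = 6.826 m, counterclockwise.
Balancing moments: N × 6.826 = 1862, giving N = 273 N.

N_wall ≈ 273 N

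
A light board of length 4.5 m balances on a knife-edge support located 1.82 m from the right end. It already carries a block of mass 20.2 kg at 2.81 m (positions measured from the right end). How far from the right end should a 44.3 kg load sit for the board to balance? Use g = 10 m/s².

x ≈ 1.37 m from the right end

Taking torques about the knife-edge support (at 1.82 m from the right end):
Block: 20.2 × 10 = 202 N down at 2.81 m → arm 0.99 m, τ = 202 × 0.99 = 200 N·m counterclockwise.
Net moment of existing loads = 200 N·m counterclockwise.
The load weighs 44.3 × 10 = 443 N and must supply an equal clockwise moment, so its lever arm about the knife-edge support is 200 / 443 = 0.451 m.
That puts it at 1.82 − 0.451 = 1.37 m from the right end.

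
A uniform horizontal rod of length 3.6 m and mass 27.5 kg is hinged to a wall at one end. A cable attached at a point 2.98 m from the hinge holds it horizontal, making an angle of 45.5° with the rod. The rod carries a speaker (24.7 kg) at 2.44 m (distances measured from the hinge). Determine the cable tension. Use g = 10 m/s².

T ≈ 516 N

Sum moments about the hinge (the unknown hinge reaction has zero arm there).
Beam weight: 27.5 × 10 = 275 N down at 1.8 m → arm 1.8 m, τ = 275 × 1.8 = 495 N·m clockwise.
Speaker: 24.7 × 10 = 247 N down at 2.44 m → arm 2.44 m, τ = 247 × 2.44 = 602.7 N·m clockwise.
Total clockwise load moment = 1098 N·m.
The cable tension T acts at 2.98 m; only its component perpendicular to the rod, T sinθ, produces torque. sin 45.5° = 0.7133.
For rotational equilibrium, T × 2.98 × 0.7133 = 1098, so T = 1098 / 2.126 = 516 N.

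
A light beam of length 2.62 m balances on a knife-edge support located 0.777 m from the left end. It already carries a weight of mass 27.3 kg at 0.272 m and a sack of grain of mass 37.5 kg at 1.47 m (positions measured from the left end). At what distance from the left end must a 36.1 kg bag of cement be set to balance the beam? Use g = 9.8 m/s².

x ≈ 0.439 m from the left end

Taking torques about the knife-edge support (at 0.777 m from the left end):
Weight: 27.3 × 9.8 = 267.5 N down at 0.272 m → arm 0.505 m, τ = 267.5 × 0.505 = 135.1 N·m counterclockwise.
Sack of grain: 37.5 × 9.8 = 367.5 N down at 1.47 m → arm 0.693 m, τ = 367.5 × 0.693 = 254.7 N·m clockwise.
Net moment of existing loads = 119.6 N·m clockwise.
The bag of cement weighs 36.1 × 9.8 = 353.8 N and must supply an equal counterclockwise moment, so its lever arm about the knife-edge support is 119.6 / 353.8 = 0.338 m.
That puts it at 0.777 − 0.338 = 0.439 m from the left end.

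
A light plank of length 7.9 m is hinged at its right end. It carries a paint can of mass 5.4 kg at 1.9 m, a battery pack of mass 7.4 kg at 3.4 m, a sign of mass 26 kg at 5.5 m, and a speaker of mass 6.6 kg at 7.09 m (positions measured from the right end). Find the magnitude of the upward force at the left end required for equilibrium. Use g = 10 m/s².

Take moments about the right end.
Paint can: 5.4 × 10 = 54 N down at 1.9 m → arm 1.9 m, τ = 54 × 1.9 = 102.6 N·m counterclockwise.
Battery pack: 7.4 × 10 = 74 N down at 3.4 m → arm 3.4 m, τ = 74 × 3.4 = 251.6 N·m counterclockwise.
Sign: 26 × 10 = 260 N down at 5.5 m → arm 5.5 m, τ = 260 × 5.5 = 1430 N·m counterclockwise.
Speaker: 6.6 × 10 = 66 N down at 7.09 m → arm 7.09 m, τ = 66 × 7.09 = 467.9 N·m counterclockwise.
Net moment of the loads = 2252 N·m counterclockwise.
The upward force F acts at the left end, arm 7.9 m, giving F × 7.9 clockwise.
Balancing moments: F × 7.9 = 2252, giving F = 2252 / 7.9 = 285 N.

F ≈ 285 N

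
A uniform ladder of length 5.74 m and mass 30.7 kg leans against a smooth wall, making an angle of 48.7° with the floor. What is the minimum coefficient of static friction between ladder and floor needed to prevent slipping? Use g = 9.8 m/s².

About the foot of the ladder:
Ladder weight 30.7×9.8 = 300.9 N acts at 2.87 m along the ladder; its horizontal arm is 2.87·cos48.7° = 1.894 m → τ = 569.9 N·m clockwise.
Wall normal N acts horizontally at the top; its moment arm is the height L sinθ = 5.74·sin48.7° = 4.312 m, counterclockwise.
Setting net torque to zero: N × 4.312 = 569.9 → N = 132.2 N.
ΣFx = 0 ⇒ f = N_wall = 132.2 N. ΣFy = 0 ⇒ N_floor = 300.9 N.
μ_min = f / N_floor = 132.2 / 300.9 = 0.439.

μ_min ≈ 0.439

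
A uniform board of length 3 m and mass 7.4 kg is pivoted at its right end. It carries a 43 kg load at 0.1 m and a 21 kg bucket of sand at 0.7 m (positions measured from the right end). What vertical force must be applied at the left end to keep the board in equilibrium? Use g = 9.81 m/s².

Take moments about the right end.
Beam weight: 7.4 × 9.81 = 72.59 N down at 1.5 m → arm 1.5 m, τ = 72.59 × 1.5 = 108.9 N·m counterclockwise.
Load: 43 × 9.81 = 421.8 N down at 0.1 m → arm 0.1 m, τ = 421.8 × 0.1 = 42.18 N·m counterclockwise.
Bucket of sand: 21 × 9.81 = 206 N down at 0.7 m → arm 0.7 m, τ = 206 × 0.7 = 144.2 N·m counterclockwise.
Net moment of the loads = 295.3 N·m counterclockwise.
The upward force F acts at the left end, arm 3 m, giving F × 3 clockwise.
For rotational equilibrium, F × 3 = 295.3, so F = 295.3 / 3 = 98.4 N.

F ≈ 98.4 N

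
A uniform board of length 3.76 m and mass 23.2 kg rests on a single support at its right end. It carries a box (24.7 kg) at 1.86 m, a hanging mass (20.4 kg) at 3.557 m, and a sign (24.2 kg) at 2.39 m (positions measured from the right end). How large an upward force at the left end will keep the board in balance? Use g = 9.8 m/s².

Take moments about the right end.
Beam weight: 23.2 × 9.8 = 227.4 N down at 1.88 m → arm 1.88 m, τ = 227.4 × 1.88 = 427.5 N·m counterclockwise.
Box: 24.7 × 9.8 = 242.1 N down at 1.86 m → arm 1.86 m, τ = 242.1 × 1.86 = 450.3 N·m counterclockwise.
Hanging mass: 20.4 × 9.8 = 199.9 N down at 3.557 m → arm 3.557 m, τ = 199.9 × 3.557 = 711 N·m counterclockwise.
Sign: 24.2 × 9.8 = 237.2 N down at 2.39 m → arm 2.39 m, τ = 237.2 × 2.39 = 566.9 N·m counterclockwise.
Net moment of the loads = 2156 N·m counterclockwise.
The upward force F acts at the left end, arm 3.76 m, giving F × 3.76 clockwise.
Setting net torque to zero: F × 3.76 = 2156 → F = 2156 / 3.76 = 573 N.

F ≈ 573 N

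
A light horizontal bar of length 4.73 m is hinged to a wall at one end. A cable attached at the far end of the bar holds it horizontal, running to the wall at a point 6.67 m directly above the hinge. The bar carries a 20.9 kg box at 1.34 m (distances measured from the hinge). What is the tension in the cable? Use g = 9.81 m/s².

Taking torques about the hinge:
Box: 20.9 × 9.81 = 205 N down at 1.34 m → arm 1.34 m, τ = 205 × 1.34 = 274.7 N·m clockwise.
Total clockwise load moment = 274.7 N·m.
The cable tension T acts at 4.73 m; only its component perpendicular to the bar, T sinθ, produces torque. sinθ = h/√(h²+d²) = 6.67/√(6.67²+4.73²) = 0.8157.
Στ = 0 ⇒ T × 4.73 × 0.8157 = 274.7 ⇒ T = 274.7 / 3.858 = 71.2 N.

T ≈ 71.2 N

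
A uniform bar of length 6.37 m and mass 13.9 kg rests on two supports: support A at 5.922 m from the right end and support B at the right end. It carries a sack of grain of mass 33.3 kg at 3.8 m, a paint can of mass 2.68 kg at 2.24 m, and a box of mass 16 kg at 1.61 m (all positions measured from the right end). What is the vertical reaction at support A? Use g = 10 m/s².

Choose support B as the axis so its reaction then has zero moment arm.
Beam weight: 13.9 × 10 = 139 N down at 3.185 m → arm 3.185 m, τ = 139 × 3.185 = 442.7 N·m counterclockwise.
Sack of grain: 33.3 × 10 = 333 N down at 3.8 m → arm 3.8 m, τ = 333 × 3.8 = 1265 N·m counterclockwise.
Paint can: 2.68 × 10 = 26.8 N down at 2.24 m → arm 2.24 m, τ = 26.8 × 2.24 = 60.03 N·m counterclockwise.
Box: 16 × 10 = 160 N down at 1.61 m → arm 1.61 m, τ = 160 × 1.61 = 257.6 N·m counterclockwise.
Net load moment about support B = 2025 N·m counterclockwise.
Reaction R at support A is upward at 5.922 m, arm 5.922 m → moment R × 5.922 clockwise.
Setting net torque to zero: R × 5.922 = 2025 → R = 342 N.

R_A ≈ 342 N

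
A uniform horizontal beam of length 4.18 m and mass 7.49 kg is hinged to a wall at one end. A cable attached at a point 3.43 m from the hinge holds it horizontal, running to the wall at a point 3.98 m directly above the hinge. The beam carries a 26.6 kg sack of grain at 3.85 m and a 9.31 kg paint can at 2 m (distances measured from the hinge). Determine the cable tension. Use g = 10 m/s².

T ≈ 526 N

Taking torques about the hinge:
Beam weight: 7.49 × 10 = 74.9 N down at 2.09 m → arm 2.09 m, τ = 74.9 × 2.09 = 156.5 N·m clockwise.
Sack of grain: 26.6 × 10 = 266 N down at 3.85 m → arm 3.85 m, τ = 266 × 3.85 = 1024 N·m clockwise.
Paint can: 9.31 × 10 = 93.1 N down at 2 m → arm 2 m, τ = 93.1 × 2 = 186.2 N·m clockwise.
Total clockwise load moment = 1367 N·m.
The cable tension T acts at 3.43 m; only its component perpendicular to the beam, T sinθ, produces torque. sinθ = h/√(h²+d²) = 3.98/√(3.98²+3.43²) = 0.7575.
Στ = 0 ⇒ T × 3.43 × 0.7575 = 1367 ⇒ T = 1367 / 2.598 = 526 N.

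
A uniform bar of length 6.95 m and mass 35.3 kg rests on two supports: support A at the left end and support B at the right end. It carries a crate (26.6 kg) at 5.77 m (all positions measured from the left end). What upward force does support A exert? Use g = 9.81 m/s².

R_A ≈ 217 N

Choose support B as the axis so its reaction then has zero moment arm.
Beam weight: 35.3 × 9.81 = 346.3 N down at 3.475 m → arm 3.475 m, τ = 346.3 × 3.475 = 1203 N·m counterclockwise.
Crate: 26.6 × 9.81 = 260.9 N down at 5.77 m → arm 1.18 m, τ = 260.9 × 1.18 = 307.9 N·m counterclockwise.
Net load moment about support B = 1511 N·m counterclockwise.
Reaction R at support A is upward at 0 m, arm 6.95 m → moment R × 6.95 clockwise.
For rotational equilibrium, R × 6.95 = 1511, so R = 217 N.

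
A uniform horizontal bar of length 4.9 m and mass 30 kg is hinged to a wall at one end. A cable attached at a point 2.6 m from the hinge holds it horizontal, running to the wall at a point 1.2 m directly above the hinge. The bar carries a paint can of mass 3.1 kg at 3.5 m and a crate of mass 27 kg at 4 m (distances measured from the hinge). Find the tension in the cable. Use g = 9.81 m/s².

T ≈ 1730 N

About the hinge:
Beam weight: 30 × 9.81 = 294.3 N down at 2.45 m → arm 2.45 m, τ = 294.3 × 2.45 = 721 N·m clockwise.
Paint can: 3.1 × 9.81 = 30.41 N down at 3.5 m → arm 3.5 m, τ = 30.41 × 3.5 = 106.4 N·m clockwise.
Crate: 27 × 9.81 = 264.9 N down at 4 m → arm 4 m, τ = 264.9 × 4 = 1060 N·m clockwise.
Total clockwise load moment = 1887 N·m.
The cable tension T acts at 2.6 m; only its component perpendicular to the bar, T sinθ, produces torque. sinθ = h/√(h²+d²) = 1.2/√(1.2²+2.6²) = 0.4191.
Στ = 0 ⇒ T × 2.6 × 0.4191 = 1887 ⇒ T = 1887 / 1.09 = 1730 N.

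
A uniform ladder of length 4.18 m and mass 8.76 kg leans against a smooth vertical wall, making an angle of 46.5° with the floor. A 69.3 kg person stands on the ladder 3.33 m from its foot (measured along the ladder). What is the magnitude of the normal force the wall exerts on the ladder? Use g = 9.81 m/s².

N_wall ≈ 555 N

Sum moments about the foot of the ladder (the floor normal and friction both act there and drop out).
Ladder weight 8.76×9.81 = 85.94 N acts at 2.09 m along the ladder; its horizontal arm is 2.09·cos46.5° = 1.439 m → τ = 123.7 N·m clockwise.
Person: 69.3×9.81 = 679.8 N at 3.33 m → arm 2.292 m → τ = 1558 N·m clockwise.
Wall normal N acts horizontally at the top; its moment arm is the height L sinθ = 4.18·sin46.5° = 3.032 m, counterclockwise.
Balancing moments: N × 3.032 = 1682, giving N = 555 N.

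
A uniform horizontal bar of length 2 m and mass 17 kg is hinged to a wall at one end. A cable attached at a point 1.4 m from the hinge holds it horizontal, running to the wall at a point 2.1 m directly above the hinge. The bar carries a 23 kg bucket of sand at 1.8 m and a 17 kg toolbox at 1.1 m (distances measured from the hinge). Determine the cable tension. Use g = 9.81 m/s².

T ≈ 649 N

Take moments about the hinge.
Beam weight: 17 × 9.81 = 166.8 N down at 1 m → arm 1 m, τ = 166.8 × 1 = 166.8 N·m clockwise.
Bucket of sand: 23 × 9.81 = 225.6 N down at 1.8 m → arm 1.8 m, τ = 225.6 × 1.8 = 406.1 N·m clockwise.
Toolbox: 17 × 9.81 = 166.8 N down at 1.1 m → arm 1.1 m, τ = 166.8 × 1.1 = 183.5 N·m clockwise.
Total clockwise load moment = 756.4 N·m.
The cable tension T acts at 1.4 m; only its component perpendicular to the bar, T sinθ, produces torque. sinθ = h/√(h²+d²) = 2.1/√(2.1²+1.4²) = 0.8321.
Setting net torque to zero: T × 1.4 × 0.8321 = 756.4 → T = 756.4 / 1.165 = 649 N.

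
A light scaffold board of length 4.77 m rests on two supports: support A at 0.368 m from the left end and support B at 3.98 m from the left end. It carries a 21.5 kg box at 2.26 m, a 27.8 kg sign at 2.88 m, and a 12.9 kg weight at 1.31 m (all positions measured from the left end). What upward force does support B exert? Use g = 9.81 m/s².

R_B ≈ 333 N

Sum moments about support A (its reaction then has zero moment arm).
Box: 21.5 × 9.81 = 210.9 N down at 2.26 m → arm 1.892 m, τ = 210.9 × 1.892 = 399 N·m clockwise.
Sign: 27.8 × 9.81 = 272.7 N down at 2.88 m → arm 2.512 m, τ = 272.7 × 2.512 = 685 N·m clockwise.
Weight: 12.9 × 9.81 = 126.5 N down at 1.31 m → arm 0.942 m, τ = 126.5 × 0.942 = 119.2 N·m clockwise.
Net load moment about support A = 1203 N·m clockwise.
Reaction R at support B is upward at 3.98 m, arm 3.612 m → moment R × 3.612 counterclockwise.
For rotational equilibrium, R × 3.612 = 1203, so R = 333 N.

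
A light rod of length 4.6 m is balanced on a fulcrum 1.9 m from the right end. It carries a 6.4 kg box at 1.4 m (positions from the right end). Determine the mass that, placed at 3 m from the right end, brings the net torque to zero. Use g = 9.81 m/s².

m ≈ 2.91 kg

Take moments about the fulcrum (at 1.9 m from the right end).
Box: 6.4 × 9.81 = 62.78 N down at 1.4 m → arm 0.5 m, τ = 62.78 × 0.5 = 31.39 N·m clockwise.
Net moment of known loads = 31.39 N·m clockwise.
An unknown mass m at 3 m has arm 1.1 m; its moment is m·g·1.1 counterclockwise.
Balancing moments: m × 9.81 × 1.1 = 31.39, giving m = 31.39 / (9.81 × 1.1) = 2.91 kg.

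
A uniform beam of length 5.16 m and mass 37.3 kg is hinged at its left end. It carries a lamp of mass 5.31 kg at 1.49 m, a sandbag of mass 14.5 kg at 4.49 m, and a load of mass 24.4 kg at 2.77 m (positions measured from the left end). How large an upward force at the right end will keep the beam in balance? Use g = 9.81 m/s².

F ≈ 450 N

Take moments about the left end.
Beam weight: 37.3 × 9.81 = 365.9 N down at 2.58 m → arm 2.58 m, τ = 365.9 × 2.58 = 944 N·m clockwise.
Lamp: 5.31 × 9.81 = 52.09 N down at 1.49 m → arm 1.49 m, τ = 52.09 × 1.49 = 77.61 N·m clockwise.
Sandbag: 14.5 × 9.81 = 142.2 N down at 4.49 m → arm 4.49 m, τ = 142.2 × 4.49 = 638.5 N·m clockwise.
Load: 24.4 × 9.81 = 239.4 N down at 2.77 m → arm 2.77 m, τ = 239.4 × 2.77 = 663.1 N·m clockwise.
Net moment of the loads = 2323 N·m clockwise.
The upward force F acts at the right end, arm 5.16 m, giving F × 5.16 counterclockwise.
Balancing moments: F × 5.16 = 2323, giving F = 2323 / 5.16 = 450 N.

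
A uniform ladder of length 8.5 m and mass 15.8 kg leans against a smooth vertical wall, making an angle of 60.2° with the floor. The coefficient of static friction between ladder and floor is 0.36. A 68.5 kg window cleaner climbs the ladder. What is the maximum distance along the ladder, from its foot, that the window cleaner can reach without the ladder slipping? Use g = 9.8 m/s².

Choose the foot of the ladder as the axis so the floor normal and friction both act there and drop out.
Ladder weight 15.8×9.8 = 154.8 N acts at 4.25 m along the ladder; its horizontal arm is 4.25·cos60.2° = 2.112 m → τ = 326.9 N·m clockwise.
Window cleaner weight 68.5×9.8 = 671.3 N at distance d → arm d·cos60.2° → τ = 671.3·d·0.497 clockwise.
Wall normal N at the top has arm L sinθ = 7.376 m counterclockwise, so Στ = 0 gives N·7.376 = 326.9 + 333.6·d.
ΣFy = 0 ⇒ N_floor = 826.1 N, so the maximum friction is μ_s·N_floor = 0.36×826.1 = 297.4 N. ΣFx = 0 ⇒ N_wall = f, so at the slipping point N = 297.4 N.
Substituting: 297.4×7.376 = 326.9 + 333.6·d ⇒ d = (2194 − 326.9) / 333.6 = 5.6 m.

d ≈ 5.6 m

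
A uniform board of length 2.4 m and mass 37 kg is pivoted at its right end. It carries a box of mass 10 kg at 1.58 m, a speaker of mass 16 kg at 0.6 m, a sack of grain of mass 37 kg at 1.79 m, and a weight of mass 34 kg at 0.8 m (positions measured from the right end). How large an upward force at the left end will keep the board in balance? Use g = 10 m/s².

Choose the right end as the axis so the unknown pivot reaction has zero arm there.
Beam weight: 37 × 10 = 370 N down at 1.2 m → arm 1.2 m, τ = 370 × 1.2 = 444 N·m counterclockwise.
Box: 10 × 10 = 100 N down at 1.58 m → arm 1.58 m, τ = 100 × 1.58 = 158 N·m counterclockwise.
Speaker: 16 × 10 = 160 N down at 0.6 m → arm 0.6 m, τ = 160 × 0.6 = 96 N·m counterclockwise.
Sack of grain: 37 × 10 = 370 N down at 1.79 m → arm 1.79 m, τ = 370 × 1.79 = 662.3 N·m counterclockwise.
Weight: 34 × 10 = 340 N down at 0.8 m → arm 0.8 m, τ = 340 × 0.8 = 272 N·m counterclockwise.
Net moment of the loads = 1632 N·m counterclockwise.
The upward force F acts at the left end, arm 2.4 m, giving F × 2.4 clockwise.
For rotational equilibrium, F × 2.4 = 1632, so F = 1632 / 2.4 = 680 N.

F ≈ 680 N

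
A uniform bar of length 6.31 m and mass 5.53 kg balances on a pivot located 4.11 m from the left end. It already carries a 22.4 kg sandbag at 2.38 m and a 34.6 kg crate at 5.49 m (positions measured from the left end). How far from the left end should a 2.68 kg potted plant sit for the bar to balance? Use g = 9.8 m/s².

Take moments about the pivot (at 4.11 m from the left end).
Beam weight: 5.53 × 9.8 = 54.19 N down at 3.155 m → arm 0.955 m, τ = 54.19 × 0.955 = 51.75 N·m counterclockwise.
Sandbag: 22.4 × 9.8 = 219.5 N down at 2.38 m → arm 1.73 m, τ = 219.5 × 1.73 = 379.7 N·m counterclockwise.
Crate: 34.6 × 9.8 = 339.1 N down at 5.49 m → arm 1.38 m, τ = 339.1 × 1.38 = 468 N·m clockwise.
Net moment of existing loads = 36.55 N·m clockwise.
The potted plant weighs 2.68 × 9.8 = 26.26 N and must supply an equal counterclockwise moment, so its lever arm about the pivot is 36.55 / 26.26 = 1.39 m.
That puts it at 4.11 − 1.39 = 2.72 m from the left end.

x ≈ 2.72 m from the left end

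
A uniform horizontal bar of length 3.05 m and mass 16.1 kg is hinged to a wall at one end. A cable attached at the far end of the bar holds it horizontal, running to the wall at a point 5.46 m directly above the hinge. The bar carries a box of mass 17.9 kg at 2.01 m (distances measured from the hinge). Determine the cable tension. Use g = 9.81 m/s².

T ≈ 223 N

Take moments about the hinge.
Beam weight: 16.1 × 9.81 = 157.9 N down at 1.525 m → arm 1.525 m, τ = 157.9 × 1.525 = 240.8 N·m clockwise.
Box: 17.9 × 9.81 = 175.6 N down at 2.01 m → arm 2.01 m, τ = 175.6 × 2.01 = 353 N·m clockwise.
Total clockwise load moment = 593.8 N·m.
The cable tension T acts at 3.05 m; only its component perpendicular to the bar, T sinθ, produces torque. sinθ = h/√(h²+d²) = 5.46/√(5.46²+3.05²) = 0.873.
Setting net torque to zero: T × 3.05 × 0.873 = 593.8 → T = 593.8 / 2.663 = 223 N.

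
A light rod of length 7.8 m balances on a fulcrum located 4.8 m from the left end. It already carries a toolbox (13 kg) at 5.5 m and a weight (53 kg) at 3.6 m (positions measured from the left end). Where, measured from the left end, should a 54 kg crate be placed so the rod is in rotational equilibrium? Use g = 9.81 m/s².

About the fulcrum (at 4.8 m from the left end):
Toolbox: 13 × 9.81 = 127.5 N down at 5.5 m → arm 0.7 m, τ = 127.5 × 0.7 = 89.25 N·m clockwise.
Weight: 53 × 9.81 = 519.9 N down at 3.6 m → arm 1.2 m, τ = 519.9 × 1.2 = 623.9 N·m counterclockwise.
Net moment of existing loads = 534.6 N·m counterclockwise.
The crate weighs 54 × 9.81 = 529.7 N and must supply an equal clockwise moment, so its lever arm about the fulcrum is 534.6 / 529.7 = 1.01 m.
That puts it at 4.8 + 1.01 = 5.81 m from the left end.

x ≈ 5.81 m from the left end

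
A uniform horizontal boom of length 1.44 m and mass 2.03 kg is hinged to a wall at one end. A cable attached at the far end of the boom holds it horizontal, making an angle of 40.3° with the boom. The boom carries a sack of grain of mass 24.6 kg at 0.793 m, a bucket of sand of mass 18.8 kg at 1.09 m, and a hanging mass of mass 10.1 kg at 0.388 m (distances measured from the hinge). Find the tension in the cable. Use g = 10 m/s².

T ≈ 487 N

Take moments about the hinge.
Beam weight: 2.03 × 10 = 20.3 N down at 0.72 m → arm 0.72 m, τ = 20.3 × 0.72 = 14.62 N·m clockwise.
Sack of grain: 24.6 × 10 = 246 N down at 0.793 m → arm 0.793 m, τ = 246 × 0.793 = 195.1 N·m clockwise.
Bucket of sand: 18.8 × 10 = 188 N down at 1.09 m → arm 1.09 m, τ = 188 × 1.09 = 204.9 N·m clockwise.
Hanging mass: 10.1 × 10 = 101 N down at 0.388 m → arm 0.388 m, τ = 101 × 0.388 = 39.19 N·m clockwise.
Total clockwise load moment = 453.8 N·m.
The cable tension T acts at 1.44 m; only its component perpendicular to the boom, T sinθ, produces torque. sin 40.3° = 0.6468.
Setting net torque to zero: T × 1.44 × 0.6468 = 453.8 → T = 453.8 / 0.9314 = 487 N.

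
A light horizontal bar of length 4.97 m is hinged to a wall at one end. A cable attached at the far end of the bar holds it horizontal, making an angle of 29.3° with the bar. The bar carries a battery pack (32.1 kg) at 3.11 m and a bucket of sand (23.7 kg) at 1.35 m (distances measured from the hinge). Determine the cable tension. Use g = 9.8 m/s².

Sum moments about the hinge (the unknown hinge reaction has zero arm there).
Battery pack: 32.1 × 9.8 = 314.6 N down at 3.11 m → arm 3.11 m, τ = 314.6 × 3.11 = 978.4 N·m clockwise.
Bucket of sand: 23.7 × 9.8 = 232.3 N down at 1.35 m → arm 1.35 m, τ = 232.3 × 1.35 = 313.6 N·m clockwise.
Total clockwise load moment = 1292 N·m.
The cable tension T acts at 4.97 m; only its component perpendicular to the bar, T sinθ, produces torque. sin 29.3° = 0.4894.
Balancing moments: T × 4.97 × 0.4894 = 1292, giving T = 1292 / 2.432 = 531 N.

T ≈ 531 N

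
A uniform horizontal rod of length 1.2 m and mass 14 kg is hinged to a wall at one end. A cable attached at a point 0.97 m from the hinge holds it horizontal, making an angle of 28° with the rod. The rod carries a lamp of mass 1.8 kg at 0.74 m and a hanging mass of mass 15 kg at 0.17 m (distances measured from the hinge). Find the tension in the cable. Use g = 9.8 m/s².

Take moments about the hinge.
Beam weight: 14 × 9.8 = 137.2 N down at 0.6 m → arm 0.6 m, τ = 137.2 × 0.6 = 82.32 N·m clockwise.
Lamp: 1.8 × 9.8 = 17.64 N down at 0.74 m → arm 0.74 m, τ = 17.64 × 0.74 = 13.05 N·m clockwise.
Hanging mass: 15 × 9.8 = 147 N down at 0.17 m → arm 0.17 m, τ = 147 × 0.17 = 24.99 N·m clockwise.
Total clockwise load moment = 120.4 N·m.
The cable tension T acts at 0.97 m; only its component perpendicular to the rod, T sinθ, produces torque. sin 28° = 0.4695.
Στ = 0 ⇒ T × 0.97 × 0.4695 = 120.4 ⇒ T = 120.4 / 0.4554 = 264 N.

T ≈ 264 N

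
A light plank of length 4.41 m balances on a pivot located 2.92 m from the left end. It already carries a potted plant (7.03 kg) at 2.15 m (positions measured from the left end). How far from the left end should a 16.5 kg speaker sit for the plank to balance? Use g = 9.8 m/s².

x ≈ 3.25 m from the left end

About the pivot (at 2.92 m from the left end):
Potted plant: 7.03 × 9.8 = 68.89 N down at 2.15 m → arm 0.77 m, τ = 68.89 × 0.77 = 53.05 N·m counterclockwise.
Net moment of existing loads = 53.05 N·m counterclockwise.
The speaker weighs 16.5 × 9.8 = 161.7 N and must supply an equal clockwise moment, so its lever arm about the pivot is 53.05 / 161.7 = 0.328 m.
That puts it at 2.92 + 0.328 = 3.25 m from the left end.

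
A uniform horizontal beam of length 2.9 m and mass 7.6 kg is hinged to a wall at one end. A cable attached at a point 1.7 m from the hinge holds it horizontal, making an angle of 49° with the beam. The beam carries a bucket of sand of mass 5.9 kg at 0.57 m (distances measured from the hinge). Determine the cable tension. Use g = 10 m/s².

About the hinge:
Beam weight: 7.6 × 10 = 76 N down at 1.45 m → arm 1.45 m, τ = 76 × 1.45 = 110.2 N·m clockwise.
Bucket of sand: 5.9 × 10 = 59 N down at 0.57 m → arm 0.57 m, τ = 59 × 0.57 = 33.63 N·m clockwise.
Total clockwise load moment = 143.8 N·m.
The cable tension T acts at 1.7 m; only its component perpendicular to the beam, T sinθ, produces torque. sin 49° = 0.7547.
For rotational equilibrium, T × 1.7 × 0.7547 = 143.8, so T = 143.8 / 1.283 = 112 N.

T ≈ 112 N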